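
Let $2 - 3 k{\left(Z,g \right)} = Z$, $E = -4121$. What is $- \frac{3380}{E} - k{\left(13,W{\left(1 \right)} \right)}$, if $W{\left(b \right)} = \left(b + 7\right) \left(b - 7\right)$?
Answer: $\frac{4267}{951} \approx 4.4869$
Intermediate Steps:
$W{\left(b \right)} = \left(-7 + b\right) \left(7 + b\right)$ ($W{\left(b \right)} = \left(7 + b\right) \left(-7 + b\right) = \left(-7 + b\right) \left(7 + b\right)$)
$k{\left(Z,g \right)} = \frac{2}{3} - \frac{Z}{3}$
$- \frac{3380}{E} - k{\left(13,W{\left(1 \right)} \right)} = - \frac{3380}{-4121} - \left(\frac{2}{3} - \frac{13}{3}\right) = \left(-3380\right) \left(- \frac{1}{4121}\right) - \left(\frac{2}{3} - \frac{13}{3}\right) = \frac{260}{317} - - \frac{11}{3} = \frac{260}{317} + \frac{11}{3} = \frac{4267}{951}$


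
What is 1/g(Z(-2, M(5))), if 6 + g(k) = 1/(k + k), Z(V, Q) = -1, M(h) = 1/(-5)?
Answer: -2/13 ≈ -0.15385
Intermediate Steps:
M(h) = -⅕
g(k) = -6 + 1/(2*k) (g(k) = -6 + 1/(k + k) = -6 + 1/(2*k))
1/g(Z(-2, M(5))) = 1/(-6 + (½)/(-1)) = 1/(-6 + (½)*(-1)) = 1/(-6 - ½) = 1/(-13/2) = -2/13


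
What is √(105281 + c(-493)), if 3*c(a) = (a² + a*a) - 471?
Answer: √2404410/3 ≈ 516.87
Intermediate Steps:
c(a) = -157 + 2*a²/3 (c(a) = ((a² + a*a) - 471)/3 = ((a² + a²) - 471)/3 = (2*a² - 471)/3 = (-471 + 2*a²)/3 = -157 + 2*a²/3)
√(105281 + c(-493)) = √(105281 + (-157 + (⅔)*(-493)²)) = √(105281 + (-157 + (⅔)*243049)) = √(105281 + (-157 + 486098/3)) = √(105281 + 485627/3) = √(801470/3) = √2404410/3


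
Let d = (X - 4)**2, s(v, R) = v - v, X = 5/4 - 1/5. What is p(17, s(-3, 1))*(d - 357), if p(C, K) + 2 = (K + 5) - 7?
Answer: 139319/100 ≈ 1393.2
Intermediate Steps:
X = 21/20 (X = 5*(1/4) - 1*1/5 = 5/4 - 1/5 = 21/20 ≈ 1.0500)
s(v, R) = 0
p(C, K) = -4 + K (p(C, K) = -2 + ((K + 5) - 7) = -2 + ((5 + K) - 7) = -2 + (-2 + K) = -4 + K)
d = 3481/400 (d = (21/20 - 4)**2 = (-59/20)**2 = 3481/400 ≈ 8.7025)
p(17, s(-3, 1))*(d - 357) = (-4 + 0)*(3481/400 - 357) = -4*(-139319/400) = 139319/100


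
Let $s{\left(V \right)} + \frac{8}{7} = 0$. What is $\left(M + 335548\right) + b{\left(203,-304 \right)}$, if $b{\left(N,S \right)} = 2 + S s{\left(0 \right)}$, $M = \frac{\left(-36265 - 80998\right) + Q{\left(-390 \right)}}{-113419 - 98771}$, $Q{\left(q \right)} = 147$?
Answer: $\frac{249459673696}{742665} \approx 3.359 \cdot 10^{5}$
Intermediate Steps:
$s{\left(V \right)} = - \frac{8}{7}$ ($s{\left(V \right)} = - \frac{8}{7} + 0 = - \frac{8}{7}$)
$M = \frac{58558}{106095}$ ($M = \frac{\left(-36265 - 80998\right) + 147}{-113419 - 98771} = \frac{\left(-36265 - 80998\right) + 147}{-212190} = \left(-117263 + 147\right) \left(- \frac{1}{212190}\right) = \left(-117116\right) \left(- \frac{1}{212190}\right) = \frac{58558}{106095} \approx 0.55194$)
$b{\left(N,S \right)} = 2 - \frac{8 S}{7}$ ($b{\left(N,S \right)} = 2 + S \left(- \frac{8}{7}\right) = 2 - \frac{8 S}{7}$)
$\left(M + 335548\right) + b{\left(203,-304 \right)} = \left(\frac{58558}{106095} + 335548\right) + \left(2 - - \frac{2432}{7}\right) = \frac{35600023618}{106095} + \left(2 + \frac{2432}{7}\right) = \frac{35600023618}{106095} + \frac{2446}{7} = \frac{249459673696}{742665}$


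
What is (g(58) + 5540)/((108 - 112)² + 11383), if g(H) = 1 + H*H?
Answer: 8905/11399 ≈ 0.78121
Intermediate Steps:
g(H) = 1 + H²
(g(58) + 5540)/((108 - 112)² + 11383) = ((1 + 58²) + 5540)/((108 - 112)² + 11383) = ((1 + 3364) + 5540)/((-4)² + 11383) = (3365 + 5540)/(16 + 11383) = 8905/11399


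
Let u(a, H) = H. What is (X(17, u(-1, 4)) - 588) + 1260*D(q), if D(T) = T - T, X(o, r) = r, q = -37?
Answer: -584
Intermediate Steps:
D(T) = 0
(X(17, u(-1, 4)) - 588) + 1260*D(q) = (4 - 588) + 1260*0 = -584 + 0 = -584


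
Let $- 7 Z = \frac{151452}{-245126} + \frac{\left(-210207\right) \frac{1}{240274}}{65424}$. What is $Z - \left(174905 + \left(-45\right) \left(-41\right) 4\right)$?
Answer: $- \frac{117066523648984446583}{642217298929696} \approx -1.8229 \cdot 10^{5}$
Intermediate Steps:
$Z = \frac{56686415188777}{642217298929696}$ ($Z = - \frac{\frac{151452}{-245126} + \frac{\left(-210207\right) \frac{1}{240274}}{65424}}{7} = - \frac{151452 \left(- \frac{1}{245126}\right) + \left(-210207\right) \frac{1}{240274} \cdot \frac{1}{65424}}{7} = - \frac{- \frac{10818}{17509} - \frac{70069}{5239895392}}{7} = \left(- \frac{1}{7}\right) \left(- \frac{56686415188777}{91745328418528}\right) = \frac{56686415188777}{642217298929696} \approx 0.088267$)
$Z - \left(174905 + \left(-45\right) \left(-41\right) 4\right) = \frac{56686415188777}{642217298929696} - \left(174905 + \left(-45\right) \left(-41\right) 4\right) = \frac{56686415188777}{642217298929696} - \left(174905 + 1845 \cdot 4\right) = \frac{56686415188777}{642217298929696} - \left(174905 + 7380\right) = \frac{56686415188777}{642217298929696} - 182285 = - \frac{117066523648984446583}{642217298929696}$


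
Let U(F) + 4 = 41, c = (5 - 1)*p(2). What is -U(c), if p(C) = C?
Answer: -37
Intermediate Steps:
c = 8 (c = (5 - 1)*2 = 4*2 = 8)
U(F) = 37 (U(F) = -4 + 41 = 37)
-U(c) = -1*37 = -37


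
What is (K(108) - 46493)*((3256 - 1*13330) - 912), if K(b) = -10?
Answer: 510881958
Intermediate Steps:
(K(108) - 46493)*((3256 - 1*13330) - 912) = (-10 - 46493)*((3256 - 1*13330) - 912) = -46503*((3256 - 13330) - 912) = -46503*(-10074 - 912) = -46503*(-10986) = 510881958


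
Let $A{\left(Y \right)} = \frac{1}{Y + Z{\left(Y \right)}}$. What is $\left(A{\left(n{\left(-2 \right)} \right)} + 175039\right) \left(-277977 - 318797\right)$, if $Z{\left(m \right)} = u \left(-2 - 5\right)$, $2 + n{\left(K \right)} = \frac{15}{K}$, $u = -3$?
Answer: $- \frac{2402551849826}{23} \approx -1.0446 \cdot 10^{11}$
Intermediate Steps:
$n{\left(K \right)} = -2 + \frac{15}{K}$
$Z{\left(m \right)} = 21$ ($Z{\left(m \right)} = - 3 \left(-2 - 5\right) = \left(-3\right) \left(-7\right) = 21$)
$A{\left(Y \right)} = \frac{1}{21 + Y}$ ($A{\left(Y \right)} = \frac{1}{Y + 21} = \frac{1}{21 + Y}$)
$\left(A{\left(n{\left(-2 \right)} \right)} + 175039\right) \left(-277977 - 318797\right) = \left(\frac{1}{21 + \left(-2 + \frac{15}{-2}\right)} + 175039\right) \left(-277977 - 318797\right) = \left(\frac{1}{21 + \left(-2 + 15 \left(- \frac{1}{2}\right)\right)} + 175039\right) \left(-596774\right) = \left(\frac{1}{21 - \frac{19}{2}} + 175039\right) \left(-596774\right) = \left(\frac{1}{\frac{23}{2}} + 175039\right) \left(-596774\right) = \left(\frac{2}{23} + 175039\right) \left(-596774\right) = \frac{4025899}{23} \left(-596774\right) = - \frac{2402551849826}{23}$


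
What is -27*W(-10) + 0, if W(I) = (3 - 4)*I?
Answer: -270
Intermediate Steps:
W(I) = -I
-27*W(-10) + 0 = -(-27)*(-10) + 0 = -27*10 + 0 = -270 + 0 = -270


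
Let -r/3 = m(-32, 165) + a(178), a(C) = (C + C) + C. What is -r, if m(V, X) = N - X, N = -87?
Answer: 846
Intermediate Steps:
a(C) = 3*C (a(C) = 2*C + C = 3*C)
m(V, X) = -87 - X
r = -846 (r = -3*((-87 - 1*165) + 3*178) = -3*((-87 - 165) + 534) = -3*(-252 + 534) = -3*282 = -846)
-r = -1*(-846) = 846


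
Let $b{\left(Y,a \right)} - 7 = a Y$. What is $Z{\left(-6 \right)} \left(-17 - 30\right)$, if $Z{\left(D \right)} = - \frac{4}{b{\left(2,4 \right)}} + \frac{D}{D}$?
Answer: $- \frac{517}{15} \approx -34.467$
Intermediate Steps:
$b{\left(Y,a \right)} = 7 + Y a$ ($b{\left(Y,a \right)} = 7 + a Y = 7 + Y a$)
$Z{\left(D \right)} = \frac{11}{15}$ ($Z{\left(D \right)} = - \frac{4}{7 + 2 \cdot 4} + \frac{D}{D} = - \frac{4}{7 + 8} + 1 = - \frac{4}{15} + 1 = \frac{11}{15}$)
$Z{\left(-6 \right)} \left(-17 - 30\right) = \frac{11 \left(-17 - 30\right)}{15} = \frac{11}{15} \left(-47\right) = - \frac{517}{15}$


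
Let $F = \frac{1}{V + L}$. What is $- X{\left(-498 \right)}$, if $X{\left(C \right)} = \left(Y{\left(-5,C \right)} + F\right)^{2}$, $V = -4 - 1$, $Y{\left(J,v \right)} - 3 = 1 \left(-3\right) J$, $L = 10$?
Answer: $- \frac{8281}{25} \approx -331.24$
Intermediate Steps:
$Y{\left(J,v \right)} = 3 - 3 J$ ($Y{\left(J,v \right)} = 3 + 1 \left(-3\right) J = 3 - 3 J$)
$V = -5$
$F = \frac{1}{5}$ ($F = \frac{1}{-5 + 10} = \frac{1}{5} \approx 0.2$)
$X{\left(C \right)} = \frac{8281}{25}$ ($X{\left(C \right)} = \left(\left(3 - -15\right) + \frac{1}{5}\right)^{2} = \left(\left(3 + 15\right) + \frac{1}{5}\right)^{2} = \left(18 + \frac{1}{5}\right)^{2} = \left(\frac{91}{5}\right)^{2} = \frac{8281}{25}$)
$- X{\left(-498 \right)} = \left(-1\right) \frac{8281}{25} = - \frac{8281}{25}$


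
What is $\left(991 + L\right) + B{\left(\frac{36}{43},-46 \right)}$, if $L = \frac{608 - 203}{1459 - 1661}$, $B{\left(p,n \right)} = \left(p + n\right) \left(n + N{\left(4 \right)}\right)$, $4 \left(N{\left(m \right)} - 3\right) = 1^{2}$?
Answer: $\frac{12680276}{4343} \approx 2919.7$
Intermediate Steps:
$N{\left(m \right)} = \frac{13}{4}$ ($N{\left(m \right)} = 3 + \frac{1^{2}}{4} = 3 + \frac{1}{4} \cdot 1 = 3 + \frac{1}{4} = \frac{13}{4}$)
$B{\left(p,n \right)} = \left(\frac{13}{4} + n\right) \left(n + p\right)$ ($B{\left(p,n \right)} = \left(p + n\right) \left(n + \frac{13}{4}\right) = \left(n + p\right) \left(\frac{13}{4} + n\right) = \left(\frac{13}{4} + n\right) \left(n + p\right)$)
$L = - \frac{405}{202}$ ($L = \frac{405}{-202} = 405 \left(- \frac{1}{202}\right) = - \frac{405}{202} \approx -2.005$)
$\left(991 + L\right) + B{\left(\frac{36}{43},-46 \right)} = \left(991 - \frac{405}{202}\right) + \left(\left(-46\right)^{2} + \frac{13}{4} \left(-46\right) + \frac{13 \cdot \frac{36}{43}}{4} - 46 \cdot \frac{36}{43}\right) = \frac{199777}{202} + \left(2116 - \frac{299}{2} + \frac{13 \cdot 36 \cdot \frac{1}{43}}{4} - 46 \cdot 36 \cdot \frac{1}{43}\right) = \frac{199777}{202} + \left(2116 - \frac{299}{2} + \frac{13}{4} \cdot \frac{36}{43} - \frac{1656}{43}\right) = \frac{199777}{202} + \left(2116 - \frac{299}{2} + \frac{117}{43} - \frac{1656}{43}\right) = \frac{199777}{202} + \frac{166041}{86} = \frac{12680276}{4343}$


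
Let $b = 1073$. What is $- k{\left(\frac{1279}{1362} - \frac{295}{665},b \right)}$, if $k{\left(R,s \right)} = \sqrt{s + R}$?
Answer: $- \frac{\sqrt{35225543740422}}{181146} \approx -32.764$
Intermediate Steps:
$k{\left(R,s \right)} = \sqrt{R + s}$
$- k{\left(\frac{1279}{1362} - \frac{295}{665},b \right)} = - \sqrt{\left(\frac{1279}{1362} - \frac{295}{665}\right) + 1073} = - \sqrt{\left(1279 \cdot \frac{1}{1362} - \frac{59}{133}\right) + 1073} = - \sqrt{\left(\frac{1279}{1362} - \frac{59}{133}\right) + 1073} = - \sqrt{\frac{89749}{181146} + 1073} = - \sqrt{\frac{194459407}{181146}} = - \frac{\sqrt{35225543740422}}{181146}$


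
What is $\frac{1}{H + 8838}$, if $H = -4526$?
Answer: $\frac{1}{4312} \approx 0.00023191$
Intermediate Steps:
$\frac{1}{H + 8838} = \frac{1}{-4526 + 8838} = \frac{1}{4312}$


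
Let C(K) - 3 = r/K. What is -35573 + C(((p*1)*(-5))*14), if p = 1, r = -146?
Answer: -1244877/35 ≈ -35568.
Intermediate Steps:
C(K) = 3 - 146/K
-35573 + C(((p*1)*(-5))*14) = -35573 + (3 - 146/(((1*1)*(-5))*14)) = -35573 + (3 - 146/((1*(-5))*14)) = -35573 + (3 - 146/((-5*14))) = -35573 + (3 - 146/(-70)) = -35573 + (3 - 146*(-1/70)) = -35573 + (3 + 73/35) = -35573 + 178/35 = -1244877/35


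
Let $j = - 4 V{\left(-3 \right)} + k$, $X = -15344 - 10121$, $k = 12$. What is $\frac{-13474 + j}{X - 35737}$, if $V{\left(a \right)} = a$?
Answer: $\frac{6725}{30601} \approx 0.21976$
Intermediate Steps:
$X = -25465$ ($X = -15344 - 10121 = -25465$)
$j = 24$ ($j = \left(-4\right) \left(-3\right) + 12 = 12 + 12 = 24$)
$\frac{-13474 + j}{X - 35737} = \frac{-13474 + 24}{-25465 - 35737} = - \frac{13450}{-61202} = \left(-13450\right) \left(- \frac{1}{61202}\right) = \frac{6725}{30601}$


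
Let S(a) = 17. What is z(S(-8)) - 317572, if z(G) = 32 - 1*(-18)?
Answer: -317522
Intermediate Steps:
z(G) = 50 (z(G) = 32 + 18 = 50)
z(S(-8)) - 317572 = 50 - 317572 = -317522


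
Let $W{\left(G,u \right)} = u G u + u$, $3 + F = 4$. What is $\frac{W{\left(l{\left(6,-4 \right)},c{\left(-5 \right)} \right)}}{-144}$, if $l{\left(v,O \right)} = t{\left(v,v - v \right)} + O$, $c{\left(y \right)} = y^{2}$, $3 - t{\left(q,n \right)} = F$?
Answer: $\frac{1225}{144} \approx 8.5069$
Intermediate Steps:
$F = 1$ ($F = -3 + 4 = 1$)
$t{\left(q,n \right)} = 2$ ($t{\left(q,n \right)} = 3 - 1 = 2$)
$l{\left(v,O \right)} = 2 + O$
$W{\left(G,u \right)} = u + G u^{2}$ ($W{\left(G,u \right)} = G u u + u = G u^{2} + u = u + G u^{2}$)
$\frac{W{\left(l{\left(6,-4 \right)},c{\left(-5 \right)} \right)}}{-144} = \frac{\left(-5\right)^{2} \left(1 + \left(2 - 4\right) \left(-5\right)^{2}\right)}{-144} = 25 \left(1 - 50\right) \left(- \frac{1}{144}\right) = 25 \left(-49\right) \left(- \frac{1}{144}\right) = \left(-1225\right) \left(- \frac{1}{144}\right) = \frac{1225}{144}$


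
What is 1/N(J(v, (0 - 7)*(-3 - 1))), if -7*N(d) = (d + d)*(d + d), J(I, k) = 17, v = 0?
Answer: -7/1156 ≈ -0.0060554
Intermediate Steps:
N(d) = -4*d**2/7 (N(d) = -(d + d)*(d + d)/7 = -2*d*2*d/7 = -4*d**2/7)
1/N(J(v, (0 - 7)*(-3 - 1))) = 1/(-4/7*17**2) = 1/(-4/7*289) = 1/(-1156/7) = -7/1156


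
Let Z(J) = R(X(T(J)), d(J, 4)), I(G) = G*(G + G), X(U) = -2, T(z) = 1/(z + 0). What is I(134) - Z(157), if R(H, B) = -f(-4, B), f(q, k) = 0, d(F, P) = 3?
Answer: 35912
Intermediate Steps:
T(z) = 1/z
I(G) = 2*G² (I(G) = G*(2*G) = 2*G²)
R(H, B) = 0 (R(H, B) = -1*0 = 0)
Z(J) = 0
I(134) - Z(157) = 2*134² - 1*0 = 2*17956 + 0 = 35912 + 0 = 35912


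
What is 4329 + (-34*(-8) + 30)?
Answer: 4631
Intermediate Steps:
4329 + (-34*(-8) + 30) = 4329 + (272 + 30) = 4329 + 302 = 4631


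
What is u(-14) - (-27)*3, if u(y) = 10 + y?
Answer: 77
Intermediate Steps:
u(-14) - (-27)*3 = (10 - 14) - (-27)*3 = -4 - 1*(-81) = -4 + 81 = 77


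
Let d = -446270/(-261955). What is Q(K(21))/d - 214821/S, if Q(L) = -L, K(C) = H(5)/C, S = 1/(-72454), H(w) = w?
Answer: 29173335325259201/1874334 ≈ 1.5565e+10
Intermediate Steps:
S = -1/72454 ≈ -1.3802e-5
K(C) = 5/C
d = 89254/52391 (d = -446270*(-1/261955) = 89254/52391 ≈ 1.7036)
Q(K(21))/d - 214821/S = (-5/21)/(89254/52391) - 214821/(-1/72454) = -5/21*(52391/89254) - 214821*(-72454) = -1*5/21*(52391/89254) + 15564640734 = -5/21*52391/89254 + 15564640734 = -261955/1874334 + 15564640734 = 29173335325259201/1874334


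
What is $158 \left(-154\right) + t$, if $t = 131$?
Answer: $-24201$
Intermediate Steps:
$158 \left(-154\right) + t = 158 \left(-154\right) + 131 = -24332 + 131 = -24201$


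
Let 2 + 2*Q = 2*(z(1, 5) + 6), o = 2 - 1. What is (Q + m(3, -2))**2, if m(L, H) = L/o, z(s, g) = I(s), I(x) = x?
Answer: 81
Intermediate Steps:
z(s, g) = s
o = 1
Q = 6 (Q = -1 + (2*(1 + 6))/2 = -1 + (2*7)/2 = -1 + (1/2)*14 = -1 + 7 = 6)
m(L, H) = L (m(L, H) = L/1 = L*1 = L)
(Q + m(3, -2))**2 = (6 + 3)**2 = 9**2 = 81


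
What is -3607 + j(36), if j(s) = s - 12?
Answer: -3583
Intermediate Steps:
j(s) = -12 + s
-3607 + j(36) = -3607 + (-12 + 36) = -3607 + 24 = -3583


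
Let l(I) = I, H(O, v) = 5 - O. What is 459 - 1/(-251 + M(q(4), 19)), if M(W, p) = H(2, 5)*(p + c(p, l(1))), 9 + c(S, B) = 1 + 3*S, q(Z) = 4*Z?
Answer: 21574/47 ≈ 459.02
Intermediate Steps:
c(S, B) = -8 + 3*S (c(S, B) = -9 + (1 + 3*S) = -8 + 3*S)
M(W, p) = -24 + 12*p (M(W, p) = (5 - 1*2)*(p + (-8 + 3*p)) = (5 - 2)*(-8 + 4*p) = 3*(-8 + 4*p) = -24 + 12*p)
459 - 1/(-251 + M(q(4), 19)) = 459 - 1/(-251 + (-24 + 12*19)) = 459 - 1/(-251 + (-24 + 228)) = 459 - 1/(-251 + 204) = 459 - 1/(-47) = 459 - 1*(-1/47) = 459 + 1/47 = 21574/47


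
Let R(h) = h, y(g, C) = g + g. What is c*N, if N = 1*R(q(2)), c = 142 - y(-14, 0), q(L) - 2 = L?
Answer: 680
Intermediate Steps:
q(L) = 2 + L
y(g, C) = 2*g
c = 170 (c = 142 - 2*(-14) = 142 - 1*(-28) = 142 + 28 = 170)
N = 4 (N = 1*(2 + 2) = 1*4 = 4)
c*N = 170*4 = 680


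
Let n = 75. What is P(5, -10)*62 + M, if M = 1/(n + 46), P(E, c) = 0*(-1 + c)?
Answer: 1/121 ≈ 0.0082645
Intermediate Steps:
P(E, c) = 0
M = 1/121 (M = 1/(75 + 46) = 1/121 ≈ 0.0082645)
P(5, -10)*62 + M = 0*62 + 1/121 = 0 + 1/121 = 1/121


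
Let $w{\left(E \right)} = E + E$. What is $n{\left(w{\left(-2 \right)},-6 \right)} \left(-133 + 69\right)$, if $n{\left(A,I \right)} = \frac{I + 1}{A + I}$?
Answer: $-32$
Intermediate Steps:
$w{\left(E \right)} = 2 E$
$n{\left(A,I \right)} = \frac{1 + I}{A + I}$
$n{\left(w{\left(-2 \right)},-6 \right)} \left(-133 + 69\right) = \frac{1 - 6}{2 \left(-2\right) - 6} \left(-133 + 69\right) = \frac{1}{-4 - 6} \left(-5\right) \left(-64\right) = \frac{1}{-10} \left(-5\right) \left(-64\right) = \left(- \frac{1}{10}\right) \left(-5\right) \left(-64\right) = \frac{1}{2} \left(-64\right) = -32$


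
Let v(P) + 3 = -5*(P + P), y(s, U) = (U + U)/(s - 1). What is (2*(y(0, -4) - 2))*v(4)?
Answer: -516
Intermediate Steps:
y(s, U) = 2*U/(-1 + s) (y(s, U) = (2*U)/(-1 + s) = 2*U/(-1 + s))
v(P) = -3 - 10*P (v(P) = -3 - 5*(P + P) = -3 - 10*P)
(2*(y(0, -4) - 2))*v(4) = (2*(2*(-4)/(-1 + 0) - 2))*(-3 - 10*4) = (2*(2*(-4)/(-1) - 2))*(-3 - 40) = (2*(2*(-4)*(-1) - 2))*(-43) = (2*(8 - 2))*(-43) = (2*6)*(-43) = 12*(-43) = -516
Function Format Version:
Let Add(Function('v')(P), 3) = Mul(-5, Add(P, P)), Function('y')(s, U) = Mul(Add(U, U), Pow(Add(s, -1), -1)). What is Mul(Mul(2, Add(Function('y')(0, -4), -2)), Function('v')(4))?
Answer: -516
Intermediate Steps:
Function('y')(s, U) = Mul(2, U, Pow(Add(-1, s), -1)) (Function('y')(s, U) = Mul(Mul(2, U), Pow(Add(-1, s), -1)) = Mul(2, U, Pow(Add(-1, s), -1)))
Function('v')(P) = Add(-3, Mul(-10, P)) (Function('v')(P) = Add(-3, Mul(-5, Add(P, P))) = Add(-3, Mul(-5, Mul(2, P))) = Add(-3, Mul(-10, P)))
Mul(Mul(2, Add(Function('y')(0, -4), -2)), Function('v')(4)) = Mul(Mul(2, Add(Mul(2, -4, Pow(Add(-1, 0), -1)), -2)), Add(-3, Mul(-10, 4))) = Mul(Mul(2, Add(Mul(2, -4, Pow(-1, -1)), -2)), Add(-3, -40)) = Mul(Mul(2, Add(Mul(2, -4, -1), -2)), -43) = Mul(Mul(2, Add(8, -2)), -43) = Mul(Mul(2, 6), -43) = Mul(12, -43) = -516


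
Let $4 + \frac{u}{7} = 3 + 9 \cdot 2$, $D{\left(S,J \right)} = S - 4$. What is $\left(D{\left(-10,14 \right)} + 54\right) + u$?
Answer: $159$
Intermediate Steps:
$D{\left(S,J \right)} = -4 + S$
$u = 119$ ($u = -28 + 7 \left(3 + 9 \cdot 2\right) = -28 + 7 \left(3 + 18\right) = -28 + 7 \cdot 21 = -28 + 147 = 119$)
$\left(D{\left(-10,14 \right)} + 54\right) + u = \left(\left(-4 - 10\right) + 54\right) + 119 = \left(-14 + 54\right) + 119 = 40 + 119 = 159$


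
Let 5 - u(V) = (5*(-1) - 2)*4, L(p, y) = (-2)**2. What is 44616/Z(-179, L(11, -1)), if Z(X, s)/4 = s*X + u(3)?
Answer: -11154/683 ≈ -16.331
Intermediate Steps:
L(p, y) = 4
u(V) = 33 (u(V) = 5 - (5*(-1) - 2)*4 = 5 - (-5 - 2)*4 = 5 - (-7)*4 = 5 - 1*(-28) = 5 + 28 = 33)
Z(X, s) = 132 + 4*X*s (Z(X, s) = 4*(s*X + 33) = 4*(X*s + 33) = 4*(33 + X*s) = 132 + 4*X*s)
44616/Z(-179, L(11, -1)) = 44616/(132 + 4*(-179)*4) = 44616/(132 - 2864) = 44616/(-2732) = 44616*(-1/2732) = -11154/683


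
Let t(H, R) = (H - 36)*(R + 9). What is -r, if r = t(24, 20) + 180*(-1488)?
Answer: 268188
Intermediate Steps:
t(H, R) = (-36 + H)*(9 + R)
r = -268188 (r = (-324 - 36*20 + 9*24 + 24*20) + 180*(-1488) = (-324 - 720 + 216 + 480) - 267840 = -348 - 267840 = -268188)
-r = -1*(-268188) = 268188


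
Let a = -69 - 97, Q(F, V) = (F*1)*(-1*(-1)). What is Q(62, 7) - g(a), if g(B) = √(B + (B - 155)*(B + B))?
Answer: 62 - √106406 ≈ -264.20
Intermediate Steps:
Q(F, V) = F (Q(F, V) = F*1 = F)
a = -166
g(B) = √(B + 2*B*(-155 + B)) (g(B) = √(B + (-155 + B)*(2*B)) = √(B + 2*B*(-155 + B)))
Q(62, 7) - g(a) = 62 - √(-166*(-309 + 2*(-166))) = 62 - √(-166*(-309 - 332)) = 62 - √(-166*(-641)) = 62 - √106406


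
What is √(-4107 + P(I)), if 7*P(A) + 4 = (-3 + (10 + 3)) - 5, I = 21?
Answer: 2*I*√50309/7 ≈ 64.085*I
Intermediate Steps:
P(A) = ⅐ (P(A) = -4/7 + ((-3 + (10 + 3)) - 5)/7 = -4/7 + ((-3 + 13) - 5)/7 = -4/7 + (10 - 5)/7 = -4/7 + (⅐)*5 = -4/7 + 5/7 = ⅐)
√(-4107 + P(I)) = √(-4107 + ⅐) = √(-28748/7) = 2*I*√50309/7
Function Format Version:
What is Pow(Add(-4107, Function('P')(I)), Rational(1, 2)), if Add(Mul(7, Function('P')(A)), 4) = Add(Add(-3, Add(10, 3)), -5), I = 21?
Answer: Mul(Rational(2, 7), I, Pow(50309, Rational(1, 2))) ≈ Mul(64.085, I)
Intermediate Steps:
Function('P')(A) = Rational(1, 7) (Function('P')(A) = Add(Rational(-4, 7), Mul(Rational(1, 7), Add(Add(-3, Add(10, 3)), -5))) = Add(Rational(-4, 7), Mul(Rational(1, 7), Add(Add(-3, 13), -5))) = Add(Rational(-4, 7), Mul(Rational(1, 7), Add(10, -5))) = Add(Rational(-4, 7), Mul(Rational(1, 7), 5)) = Add(Rational(-4, 7), Rational(5, 7)) = Rational(1, 7))
Pow(Add(-4107, Function('P')(I)), Rational(1, 2)) = Pow(Add(-4107, Rational(1, 7)), Rational(1, 2)) = Pow(Rational(-28748, 7), Rational(1, 2)) = Mul(Rational(2, 7), I, Pow(50309, Rational(1, 2)))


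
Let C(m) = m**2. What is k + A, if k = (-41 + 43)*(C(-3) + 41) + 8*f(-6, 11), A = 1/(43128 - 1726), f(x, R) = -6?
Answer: 2152905/41402 ≈ 52.000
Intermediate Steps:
A = 1/41402 ≈ 2.4153e-5
k = 52 (k = (-41 + 43)*((-3)**2 + 41) + 8*(-6) = 2*(9 + 41) - 48 = 2*50 - 48 = 100 - 48 = 52)
k + A = 52 + 1/41402 = 2152905/41402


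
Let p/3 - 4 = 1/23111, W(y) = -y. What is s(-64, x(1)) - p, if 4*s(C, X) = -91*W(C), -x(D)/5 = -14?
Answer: -33926951/23111 ≈ -1468.0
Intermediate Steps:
x(D) = 70 (x(D) = -5*(-14) = 70)
s(C, X) = 91*C/4 (s(C, X) = (-(-91)*C)/4 = (91*C)/4 = 91*C/4)
p = 277335/23111 (p = 12 + 3/23111 = 277335/23111 ≈ 12.000)
s(-64, x(1)) - p = (91/4)*(-64) - 1*277335/23111 = -1456 - 277335/23111 = -33926951/23111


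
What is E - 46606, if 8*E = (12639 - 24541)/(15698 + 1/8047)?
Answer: -23549464435865/505287228 ≈ -46606.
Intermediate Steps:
E = -47887697/505287228 (E = ((12639 - 24541)/(15698 + 1/8047))/8 = (-11902/(15698 + 1/8047))/8 = (-11902/126321807/8047)/8 = (-11902*8047/126321807)/8 = (1/8)*(-95775394/126321807) = -47887697/505287228 ≈ -0.094773)
E - 46606 = -47887697/505287228 - 46606 = -23549464435865/505287228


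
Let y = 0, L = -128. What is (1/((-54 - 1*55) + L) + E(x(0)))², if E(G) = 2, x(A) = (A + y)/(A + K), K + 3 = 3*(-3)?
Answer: 223729/56169 ≈ 3.9831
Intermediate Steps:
K = -12 (K = -3 + 3*(-3) = -3 - 9 = -12)
x(A) = A/(-12 + A) (x(A) = (A + 0)/(A - 12) = A/(-12 + A))
(1/((-54 - 1*55) + L) + E(x(0)))² = (1/((-54 - 1*55) - 128) + 2)² = (1/((-54 - 55) - 128) + 2)² = (1/(-109 - 128) + 2)² = (1/(-237) + 2)² = (-1/237 + 2)² = (473/237)² = 223729/56169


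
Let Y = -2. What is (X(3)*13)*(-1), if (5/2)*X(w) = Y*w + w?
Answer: 78/5 ≈ 15.600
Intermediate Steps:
X(w) = -2*w/5 (X(w) = 2*(-2*w + w)/5 = 2*(-w)/5 = -2*w/5)
(X(3)*13)*(-1) = (-2/5*3*13)*(-1) = -6/5*13*(-1) = -78/5*(-1) = 78/5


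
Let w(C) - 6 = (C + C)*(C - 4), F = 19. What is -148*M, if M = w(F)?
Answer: -85248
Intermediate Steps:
w(C) = 6 + 2*C*(-4 + C) (w(C) = 6 + (C + C)*(C - 4) = 6 + (2*C)*(-4 + C) = 6 + 2*C*(-4 + C))
M = 576 (M = 6 - 8*19 + 2*19² = 6 - 152 + 2*361 = 6 - 152 + 722 = 576)
-148*M = -148*576 = -85248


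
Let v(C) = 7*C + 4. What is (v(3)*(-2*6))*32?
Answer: -9600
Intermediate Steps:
v(C) = 4 + 7*C
(v(3)*(-2*6))*32 = ((4 + 7*3)*(-2*6))*32 = ((4 + 21)*(-12))*32 = (25*(-12))*32 = -300*32 = -9600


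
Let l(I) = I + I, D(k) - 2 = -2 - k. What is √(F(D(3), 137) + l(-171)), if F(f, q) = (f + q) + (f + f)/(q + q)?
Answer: I*√3904363/137 ≈ 14.423*I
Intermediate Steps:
D(k) = -k (D(k) = 2 + (-2 - k) = -k)
F(f, q) = f + q + f/q (F(f, q) = (f + q) + (2*f)/((2*q)) = (f + q) + (2*f)*(1/(2*q)) = (f + q) + f/q = f + q + f/q)
l(I) = 2*I
√(F(D(3), 137) + l(-171)) = √((-1*3 + 137 - 1*3/137) + 2*(-171)) = √((-3 + 137 - 3*1/137) - 342) = √((-3 + 137 - 3/137) - 342) = √(18355/137 - 342) = √(-28499/137) = I*√3904363/137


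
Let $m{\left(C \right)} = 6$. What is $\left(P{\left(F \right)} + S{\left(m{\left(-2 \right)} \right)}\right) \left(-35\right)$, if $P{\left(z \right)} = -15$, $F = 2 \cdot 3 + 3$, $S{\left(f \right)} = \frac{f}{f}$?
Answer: $490$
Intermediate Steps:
$S{\left(f \right)} = 1$
$F = 9$ ($F = 6 + 3 = 9$)
$\left(P{\left(F \right)} + S{\left(m{\left(-2 \right)} \right)}\right) \left(-35\right) = \left(-15 + 1\right) \left(-35\right) = \left(-14\right) \left(-35\right) = 490$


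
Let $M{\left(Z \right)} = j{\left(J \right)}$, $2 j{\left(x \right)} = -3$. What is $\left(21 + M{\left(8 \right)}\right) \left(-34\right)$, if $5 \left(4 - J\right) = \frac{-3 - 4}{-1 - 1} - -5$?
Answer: $-663$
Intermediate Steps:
$J = \frac{23}{10}$ ($J = 4 - \frac{\frac{-3 - 4}{-1 - 1} - -5}{5} = 4 - \frac{- \frac{7}{-2} + 5}{5} = 4 - \frac{\left(-7\right) \left(- \frac{1}{2}\right) + 5}{5} = 4 - \frac{\frac{7}{2} + 5}{5} = 4 - \frac{17}{10} = \frac{23}{10} \approx 2.3$)
$j{\left(x \right)} = - \frac{3}{2}$ ($j{\left(x \right)} = \frac{1}{2} \left(-3\right) = - \frac{3}{2}$)
$M{\left(Z \right)} = - \frac{3}{2}$
$\left(21 + M{\left(8 \right)}\right) \left(-34\right) = \left(21 - \frac{3}{2}\right) \left(-34\right) = \frac{39}{2} \left(-34\right) = -663$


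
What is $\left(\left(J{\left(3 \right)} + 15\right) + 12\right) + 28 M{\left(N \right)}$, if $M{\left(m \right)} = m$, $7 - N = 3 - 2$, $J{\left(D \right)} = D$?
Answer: $198$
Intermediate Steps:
$N = 6$ ($N = 7 - \left(3 - 2\right) = 7 - 1 = 6$)
$\left(\left(J{\left(3 \right)} + 15\right) + 12\right) + 28 M{\left(N \right)} = \left(\left(3 + 15\right) + 12\right) + 28 \cdot 6 = \left(18 + 12\right) + 168 = 30 + 168 = 198$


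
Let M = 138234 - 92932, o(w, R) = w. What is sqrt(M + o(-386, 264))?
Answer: 2*sqrt(11229) ≈ 211.93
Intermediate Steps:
M = 45302
sqrt(M + o(-386, 264)) = sqrt(45302 - 386) = sqrt(44916) = 2*sqrt(11229)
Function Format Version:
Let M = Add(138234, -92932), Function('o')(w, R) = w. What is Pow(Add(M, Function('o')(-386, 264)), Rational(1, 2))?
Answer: Mul(2, Pow(11229, Rational(1, 2))) ≈ 211.93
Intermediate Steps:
M = 45302
Pow(Add(M, Function('o')(-386, 264)), Rational(1, 2)) = Pow(Add(45302, -386), Rational(1, 2)) = Pow(44916, Rational(1, 2)) = Mul(2, Pow(11229, Rational(1, 2)))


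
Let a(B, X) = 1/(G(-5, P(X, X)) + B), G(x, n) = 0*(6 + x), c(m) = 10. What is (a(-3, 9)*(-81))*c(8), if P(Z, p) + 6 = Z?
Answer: 270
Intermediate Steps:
P(Z, p) = -6 + Z
G(x, n) = 0
a(B, X) = 1/B (a(B, X) = 1/(0 + B) = 1/B)
(a(-3, 9)*(-81))*c(8) = (-81/(-3))*10 = -⅓*(-81)*10 = 27*10 = 270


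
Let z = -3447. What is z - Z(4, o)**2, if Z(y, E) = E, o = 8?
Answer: -3511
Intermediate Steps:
z - Z(4, o)**2 = -3447 - 1*8**2 = -3447 - 1*64 = -3447 - 64 = -3511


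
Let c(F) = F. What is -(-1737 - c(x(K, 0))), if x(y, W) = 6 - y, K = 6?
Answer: 1737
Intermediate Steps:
-(-1737 - c(x(K, 0))) = -(-1737 - (6 - 1*6)) = -(-1737 - (6 - 6)) = -(-1737 - 1*0) = -(-1737 + 0) = -1*(-1737) = 1737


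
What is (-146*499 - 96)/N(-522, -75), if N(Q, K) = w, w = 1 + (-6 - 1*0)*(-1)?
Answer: -72950/7 ≈ -10421.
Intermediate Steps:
w = 7 (w = 1 + (-6 + 0)*(-1) = 1 - 6*(-1) = 1 + 6 = 7)
N(Q, K) = 7
(-146*499 - 96)/N(-522, -75) = (-146*499 - 96)/7 = (-72854 - 96)*(1/7) = -72950*1/7 = -72950/7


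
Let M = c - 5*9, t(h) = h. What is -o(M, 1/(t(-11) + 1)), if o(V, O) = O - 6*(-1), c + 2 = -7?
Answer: -59/10 ≈ -5.9000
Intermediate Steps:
c = -9 (c = -2 - 7 = -9)
M = -54 (M = -9 - 5*9 = -9 - 45 = -54)
o(V, O) = 6 + O (o(V, O) = O + 6 = 6 + O)
-o(M, 1/(t(-11) + 1)) = -(6 + 1/(-11 + 1)) = -(6 + 1/(-10)) = -(6 - ⅒) = -1*59/10 = -59/10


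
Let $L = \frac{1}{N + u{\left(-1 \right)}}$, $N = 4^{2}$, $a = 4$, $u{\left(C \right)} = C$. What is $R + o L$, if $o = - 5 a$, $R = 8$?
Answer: $\frac{20}{3} \approx 6.6667$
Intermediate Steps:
$N = 16$
$L = \frac{1}{15}$ ($L = \frac{1}{16 - 1} = \frac{1}{15} \approx 0.066667$)
$o = -20$ ($o = \left(-5\right) 4 = -20$)
$R + o L = 8 - \frac{4}{3} = \frac{20}{3}$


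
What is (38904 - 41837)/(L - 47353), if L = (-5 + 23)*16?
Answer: 2933/47065 ≈ 0.062318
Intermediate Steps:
L = 288 (L = 18*16 = 288)
(38904 - 41837)/(L - 47353) = (38904 - 41837)/(288 - 47353) = -2933/(-47065) = -2933*(-1/47065) = 2933/47065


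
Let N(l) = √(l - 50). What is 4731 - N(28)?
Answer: 4731 - I*√22 ≈ 4731.0 - 4.6904*I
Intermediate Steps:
N(l) = √(-50 + l)
4731 - N(28) = 4731 - √(-50 + 28) = 4731 - √(-22) = 4731 - I*√22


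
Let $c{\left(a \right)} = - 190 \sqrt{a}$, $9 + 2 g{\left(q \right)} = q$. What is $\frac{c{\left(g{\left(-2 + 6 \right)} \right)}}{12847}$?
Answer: $- \frac{95 i \sqrt{10}}{12847} \approx - 0.023384 i$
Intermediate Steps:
$g{\left(q \right)} = - \frac{9}{2} + \frac{q}{2}$
$\frac{c{\left(g{\left(-2 + 6 \right)} \right)}}{12847} = \frac{\left(-190\right) \sqrt{- \frac{9}{2} + \frac{-2 + 6}{2}}}{12847} = - 190 \sqrt{- \frac{9}{2} + \frac{1}{2} \cdot 4} \cdot \frac{1}{12847} = - 190 \sqrt{- \frac{9}{2} + 2} \cdot \frac{1}{12847} = - 190 \sqrt{- \frac{5}{2}} \cdot \frac{1}{12847} = - 190 \frac{i \sqrt{10}}{2} \cdot \frac{1}{12847} = - 95 i \sqrt{10} \cdot \frac{1}{12847} = - \frac{95 i \sqrt{10}}{12847}$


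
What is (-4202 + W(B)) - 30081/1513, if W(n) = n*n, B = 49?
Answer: -2754994/1513 ≈ -1820.9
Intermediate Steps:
W(n) = n**2
(-4202 + W(B)) - 30081/1513 = (-4202 + 49**2) - 30081/1513 = (-4202 + 2401) - 30081*1/1513 = -1801 - 30081/1513 = -2754994/1513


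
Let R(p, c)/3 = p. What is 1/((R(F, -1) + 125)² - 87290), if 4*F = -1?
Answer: -16/1149631 ≈ -1.3918e-5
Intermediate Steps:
F = -¼ (F = (¼)*(-1) = -¼ ≈ -0.25000)
R(p, c) = 3*p
1/((R(F, -1) + 125)² - 87290) = 1/((3*(-¼) + 125)² - 87290) = 1/((-¾ + 125)² - 87290) = 1/((497/4)² - 87290) = 1/(247009/16 - 87290) = 1/(-1149631/16) = -16/1149631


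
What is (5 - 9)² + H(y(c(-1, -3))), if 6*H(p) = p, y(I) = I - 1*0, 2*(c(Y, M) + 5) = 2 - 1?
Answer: 61/4 ≈ 15.250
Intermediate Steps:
c(Y, M) = -9/2 (c(Y, M) = -5 + (2 - 1)/2 = -5 + (½)*1 = -5 + ½ = -9/2)
y(I) = I (y(I) = I + 0 = I)
H(p) = p/6
(5 - 9)² + H(y(c(-1, -3))) = (5 - 9)² + (⅙)*(-9/2) = (-4)² - ¾ = 16 - ¾ = 61/4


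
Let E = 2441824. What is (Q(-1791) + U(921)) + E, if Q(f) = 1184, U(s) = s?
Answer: 2443929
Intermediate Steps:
(Q(-1791) + U(921)) + E = (1184 + 921) + 2441824 = 2105 + 2441824 = 2443929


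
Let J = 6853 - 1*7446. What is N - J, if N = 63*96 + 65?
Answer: 6706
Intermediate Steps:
J = -593 (J = 6853 - 7446 = -593)
N = 6113 (N = 6048 + 65 = 6113)
N - J = 6113 - 1*(-593) = 6113 + 593 = 6706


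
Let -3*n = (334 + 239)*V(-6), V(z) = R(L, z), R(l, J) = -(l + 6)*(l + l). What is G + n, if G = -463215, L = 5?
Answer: -442205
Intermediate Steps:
R(l, J) = -2*l*(6 + l) (R(l, J) = -(6 + l)*2*l = -2*l*(6 + l))
V(z) = -110 (V(z) = -2*5*(6 + 5) = -2*5*11 = -110)
n = 21010 (n = -(334 + 239)*(-110)/3 = -191*(-110) = -⅓*(-63030) = 21010)
G + n = -463215 + 21010 = -442205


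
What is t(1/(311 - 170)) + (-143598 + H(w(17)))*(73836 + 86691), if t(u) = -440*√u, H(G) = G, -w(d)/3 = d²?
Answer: -23190533055 - 440*√141/141 ≈ -2.3191e+10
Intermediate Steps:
w(d) = -3*d²
t(1/(311 - 170)) + (-143598 + H(w(17)))*(73836 + 86691) = -440/√(311 - 170) + (-143598 - 3*17²)*(73836 + 86691) = -440*√141/141 + (-143598 - 3*289)*160527 = -440*√141/141 + (-143598 - 867)*160527 = -440*√141/141 - 144465*160527 = -440*√141/141 - 23190533055 = -23190533055 - 440*√141/141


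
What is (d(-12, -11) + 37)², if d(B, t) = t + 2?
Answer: 784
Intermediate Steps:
d(B, t) = 2 + t
(d(-12, -11) + 37)² = ((2 - 11) + 37)² = (-9 + 37)² = 28² = 784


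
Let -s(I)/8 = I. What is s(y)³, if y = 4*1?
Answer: -32768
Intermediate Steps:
y = 4
s(I) = -8*I
s(y)³ = (-8*4)³ = (-32)³ = -32768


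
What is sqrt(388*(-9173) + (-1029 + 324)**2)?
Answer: I*sqrt(3062099) ≈ 1749.9*I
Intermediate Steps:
sqrt(388*(-9173) + (-1029 + 324)**2) = sqrt(-3559124 + (-705)**2) = sqrt(-3559124 + 497025) = sqrt(-3062099) = I*sqrt(3062099)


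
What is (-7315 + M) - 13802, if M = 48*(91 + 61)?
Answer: -13821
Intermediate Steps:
M = 7296 (M = 48*152 = 7296)
(-7315 + M) - 13802 = (-7315 + 7296) - 13802 = -19 - 13802 = -13821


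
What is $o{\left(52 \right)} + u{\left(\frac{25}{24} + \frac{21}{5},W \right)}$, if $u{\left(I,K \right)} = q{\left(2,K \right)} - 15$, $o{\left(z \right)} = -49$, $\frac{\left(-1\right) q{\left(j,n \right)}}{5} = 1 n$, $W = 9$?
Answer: $-109$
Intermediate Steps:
$q{\left(j,n \right)} = - 5 n$ ($q{\left(j,n \right)} = - 5 \cdot 1 n = - 5 n$)
$u{\left(I,K \right)} = -15 - 5 K$ ($u{\left(I,K \right)} = - 5 K - 15 = -15 - 5 K$)
$o{\left(52 \right)} + u{\left(\frac{25}{24} + \frac{21}{5},W \right)} = -49 - 60 = -109$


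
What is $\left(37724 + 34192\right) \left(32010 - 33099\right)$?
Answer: $-78316524$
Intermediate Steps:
$\left(37724 + 34192\right) \left(32010 - 33099\right) = 71916 \left(32010 - 33099\right) = 71916 \left(-1089\right) = -78316524$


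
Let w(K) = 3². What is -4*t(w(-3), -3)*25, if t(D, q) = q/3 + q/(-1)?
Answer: -200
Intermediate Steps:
w(K) = 9
t(D, q) = -2*q/3 (t(D, q) = q*(⅓) + q*(-1) = q/3 - q = -2*q/3)
-4*t(w(-3), -3)*25 = -(-8)*(-3)/3*25 = -4*2*25 = -8*25 = -200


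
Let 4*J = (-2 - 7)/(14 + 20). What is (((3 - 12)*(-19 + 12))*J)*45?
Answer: -25515/136 ≈ -187.61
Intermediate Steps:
J = -9/136 (J = ((-2 - 7)/(14 + 20))/4 = (-9/34)/4 = (-9*1/34)/4 = (¼)*(-9/34) = -9/136 ≈ -0.066176)
(((3 - 12)*(-19 + 12))*J)*45 = (((3 - 12)*(-19 + 12))*(-9/136))*45 = (-9*(-7)*(-9/136))*45 = (63*(-9/136))*45 = -567/136*45 = -25515/136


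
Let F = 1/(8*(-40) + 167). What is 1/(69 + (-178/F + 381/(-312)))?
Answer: 104/2839385 ≈ 3.6628e-5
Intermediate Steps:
F = -1/153 (F = 1/(-320 + 167) = 1/(-153) = -1/153 ≈ -0.0065359)
1/(69 + (-178/F + 381/(-312))) = 1/(69 + (-178/(-1/153) + 381/(-312))) = 1/(69 + (-178*(-153) + 381*(-1/312))) = 1/(69 + (27234 - 127/104)) = 1/(69 + 2832209/104) = 1/(2839385/104) = 104/2839385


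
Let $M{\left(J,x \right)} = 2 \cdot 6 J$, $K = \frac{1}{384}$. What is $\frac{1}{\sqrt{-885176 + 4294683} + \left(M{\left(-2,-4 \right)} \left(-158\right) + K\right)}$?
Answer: $\frac{559153536}{1617559400449} - \frac{147456 \sqrt{3409507}}{1617559400449} \approx 0.00017735$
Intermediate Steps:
$K = \frac{1}{384} \approx 0.0026042$
$M{\left(J,x \right)} = 12 J$
$\frac{1}{\sqrt{-885176 + 4294683} + \left(M{\left(-2,-4 \right)} \left(-158\right) + K\right)} = \frac{1}{\sqrt{-885176 + 4294683} + \left(12 \left(-2\right) \left(-158\right) + \frac{1}{384}\right)} = \frac{1}{\sqrt{3409507} + \left(\left(-24\right) \left(-158\right) + \frac{1}{384}\right)} = \frac{1}{\sqrt{3409507} + \left(3792 + \frac{1}{384}\right)} = \frac{1}{\sqrt{3409507} + \frac{1456129}{384}} = \frac{1}{\frac{1456129}{384} + \sqrt{3409507}}$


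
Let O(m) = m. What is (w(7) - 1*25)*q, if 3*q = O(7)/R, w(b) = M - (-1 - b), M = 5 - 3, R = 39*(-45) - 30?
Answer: 1/51 ≈ 0.019608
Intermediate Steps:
R = -1785 (R = -1755 - 30 = -1785)
M = 2
w(b) = 3 + b (w(b) = 2 - (-1 - b) = 2 + (1 + b) = 3 + b)
q = -1/765 (q = (7/(-1785))/3 = (7*(-1/1785))/3 = (1/3)*(-1/255) = -1/765 ≈ -0.0013072)
(w(7) - 1*25)*q = ((3 + 7) - 1*25)*(-1/765) = (10 - 25)*(-1/765) = -15*(-1/765) = 1/51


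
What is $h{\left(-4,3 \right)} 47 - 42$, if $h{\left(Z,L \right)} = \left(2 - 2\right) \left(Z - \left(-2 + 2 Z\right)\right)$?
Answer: $-42$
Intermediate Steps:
$h{\left(Z,L \right)} = 0$ ($h{\left(Z,L \right)} = 0 \left(Z - \left(-2 + 2 Z\right)\right) = 0 \left(2 - Z\right) = 0$)
$h{\left(-4,3 \right)} 47 - 42 = 0 \cdot 47 - 42 = 0 - 42 = -42$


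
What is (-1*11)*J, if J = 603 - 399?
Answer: -2244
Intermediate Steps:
J = 204
(-1*11)*J = -1*11*204 = -11*204 = -2244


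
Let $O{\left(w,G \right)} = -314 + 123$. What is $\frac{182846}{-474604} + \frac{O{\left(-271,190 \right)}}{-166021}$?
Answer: $- \frac{15132813201}{39397115342} \approx -0.38411$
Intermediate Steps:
$O{\left(w,G \right)} = -191$
$\frac{182846}{-474604} + \frac{O{\left(-271,190 \right)}}{-166021} = \frac{182846}{-474604} - \frac{191}{-166021} = 182846 \left(- \frac{1}{474604}\right) - - \frac{191}{166021} = - \frac{91423}{237302} + \frac{191}{166021} = - \frac{15132813201}{39397115342}$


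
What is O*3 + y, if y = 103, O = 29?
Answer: 190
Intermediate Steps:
O*3 + y = 29*3 + 103 = 87 + 103 = 190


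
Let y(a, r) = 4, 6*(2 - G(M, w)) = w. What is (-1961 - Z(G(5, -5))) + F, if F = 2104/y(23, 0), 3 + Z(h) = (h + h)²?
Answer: -13177/9 ≈ -1464.1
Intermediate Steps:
G(M, w) = 2 - w/6
Z(h) = -3 + 4*h² (Z(h) = -3 + (h + h)² = -3 + (2*h)² = -3 + 4*h²)
F = 526 (F = 2104/4 = 2104*(¼) = 526)
(-1961 - Z(G(5, -5))) + F = (-1961 - (-3 + 4*(2 - ⅙*(-5))²)) + 526 = (-1961 - (-3 + 4*(2 + ⅚)²)) + 526 = (-1961 - (-3 + 4*(17/6)²)) + 526 = (-1961 - (-3 + 4*(289/36))) + 526 = (-1961 - (-3 + 289/9)) + 526 = (-1961 - 1*262/9) + 526 = (-1961 - 262/9) + 526 = -17911/9 + 526 = -13177/9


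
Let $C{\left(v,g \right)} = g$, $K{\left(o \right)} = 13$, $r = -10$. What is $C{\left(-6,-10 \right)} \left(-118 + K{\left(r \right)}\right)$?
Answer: $1050$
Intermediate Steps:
$C{\left(-6,-10 \right)} \left(-118 + K{\left(r \right)}\right) = - 10 \left(-118 + 13\right) = \left(-10\right) \left(-105\right) = 1050$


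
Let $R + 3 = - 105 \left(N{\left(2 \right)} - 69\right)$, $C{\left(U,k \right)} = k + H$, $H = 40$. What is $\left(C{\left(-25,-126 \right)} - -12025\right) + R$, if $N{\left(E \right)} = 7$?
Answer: $18446$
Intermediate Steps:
$C{\left(U,k \right)} = 40 + k$ ($C{\left(U,k \right)} = k + 40 = 40 + k$)
$R = 6507$ ($R = -3 - 105 \left(7 - 69\right) = -3 - -6510 = -3 + 6510 = 6507$)
$\left(C{\left(-25,-126 \right)} - -12025\right) + R = \left(\left(40 - 126\right) - -12025\right) + 6507 = \left(-86 + 12025\right) + 6507 = 11939 + 6507 = 18446$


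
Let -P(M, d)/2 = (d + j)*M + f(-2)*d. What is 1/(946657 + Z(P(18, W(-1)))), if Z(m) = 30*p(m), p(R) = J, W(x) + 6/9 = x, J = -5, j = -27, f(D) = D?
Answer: 1/946507 ≈ 1.0565e-6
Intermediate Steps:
W(x) = -⅔ + x
p(R) = -5
P(M, d) = 4*d - 2*M*(-27 + d) (P(M, d) = -2*((d - 27)*M - 2*d) = -2*((-27 + d)*M - 2*d) = -2*(M*(-27 + d) - 2*d) = -2*(-2*d + M*(-27 + d)) = 4*d - 2*M*(-27 + d))
Z(m) = -150 (Z(m) = 30*(-5) = -150)
1/(946657 + Z(P(18, W(-1)))) = 1/(946657 - 150) = 1/946507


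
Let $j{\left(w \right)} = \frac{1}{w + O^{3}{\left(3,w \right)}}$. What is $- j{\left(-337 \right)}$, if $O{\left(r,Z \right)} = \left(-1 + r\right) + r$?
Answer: $\frac{1}{212} \approx 0.004717$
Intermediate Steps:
$O{\left(r,Z \right)} = -1 + 2 r$
$j{\left(w \right)} = \frac{1}{125 + w}$ ($j{\left(w \right)} = \frac{1}{w + \left(-1 + 2 \cdot 3\right)^{3}} = \frac{1}{w + \left(-1 + 6\right)^{3}} = \frac{1}{w + 5^{3}} = \frac{1}{w + 125} = \frac{1}{125 + w}$)
$- j{\left(-337 \right)} = - \frac{1}{125 - 337} = - \frac{1}{-212} = \left(-1\right) \left(- \frac{1}{212}\right) = \frac{1}{212}$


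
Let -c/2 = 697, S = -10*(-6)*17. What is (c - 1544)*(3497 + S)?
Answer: -13270946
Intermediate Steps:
S = 1020 (S = 60*17 = 1020)
c = -1394 (c = -2*697 = -1394)
(c - 1544)*(3497 + S) = (-1394 - 1544)*(3497 + 1020) = -2938*4517 = -13270946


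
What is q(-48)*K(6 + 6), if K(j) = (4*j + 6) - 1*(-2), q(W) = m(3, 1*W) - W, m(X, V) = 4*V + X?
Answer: -7896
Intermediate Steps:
m(X, V) = X + 4*V
q(W) = 3 + 3*W (q(W) = (3 + 4*(1*W)) - W = (3 + 4*W) - W = 3 + 3*W)
K(j) = 8 + 4*j (K(j) = (6 + 4*j) + 2 = 8 + 4*j)
q(-48)*K(6 + 6) = (3 + 3*(-48))*(8 + 4*(6 + 6)) = (3 - 144)*(8 + 4*12) = -141*(8 + 48) = -141*56 = -7896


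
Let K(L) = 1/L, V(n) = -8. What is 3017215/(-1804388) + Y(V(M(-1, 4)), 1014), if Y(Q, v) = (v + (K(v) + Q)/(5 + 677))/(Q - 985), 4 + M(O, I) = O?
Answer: -417152365729741/154885770779454 ≈ -2.6933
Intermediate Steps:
M(O, I) = -4 + O
Y(Q, v) = (v + Q/682 + 1/(682*v))/(-985 + Q) (Y(Q, v) = (v + (1/v + Q)/(5 + 677))/(Q - 985) = (v + (Q + 1/v)/682)/(-985 + Q) = (v + (Q + 1/v)*(1/682))/(-985 + Q) = (v + (Q/682 + 1/(682*v)))/(-985 + Q) = (v + Q/682 + 1/(682*v))/(-985 + Q))
3017215/(-1804388) + Y(V(M(-1, 4)), 1014) = 3017215/(-1804388) + (1/682)*(1 + 1014*(-8 + 682*1014))/(1014*(-985 - 8)) = 3017215*(-1/1804388) + (1/682)*(1/1014)*(1 + 1014*(-8 + 691548))/(-993) = -3017215/1804388 + (1/682)*(1/1014)*(-1/993)*(1 + 1014*691540) = -3017215/1804388 + (1/682)*(1/1014)*(-1/993)*(1 + 701221560) = -3017215/1804388 + (1/682)*(1/1014)*(-1/993)*701221561 = -3017215/1804388 - 701221561/686707164 = -417152365729741/154885770779454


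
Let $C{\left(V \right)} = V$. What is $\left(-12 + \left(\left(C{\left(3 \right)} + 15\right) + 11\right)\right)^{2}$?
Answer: $289$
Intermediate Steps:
$\left(-12 + \left(\left(C{\left(3 \right)} + 15\right) + 11\right)\right)^{2} = \left(-12 + \left(\left(3 + 15\right) + 11\right)\right)^{2} = \left(-12 + \left(18 + 11\right)\right)^{2} = \left(-12 + 29\right)^{2} = 17^{2} = 289$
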